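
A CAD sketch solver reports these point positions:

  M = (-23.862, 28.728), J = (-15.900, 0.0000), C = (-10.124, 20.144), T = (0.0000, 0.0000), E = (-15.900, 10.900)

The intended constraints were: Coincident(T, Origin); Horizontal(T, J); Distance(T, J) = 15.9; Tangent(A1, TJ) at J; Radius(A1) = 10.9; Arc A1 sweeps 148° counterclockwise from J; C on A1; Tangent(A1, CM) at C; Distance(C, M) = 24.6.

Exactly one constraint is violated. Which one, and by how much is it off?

Distance(C, M) = 24.6 — off by 8.40.

T = (0.00, 0.00) ✓; T.y = 0.00, J.y = 0.00 ✓; |TJ| = 15.90 ✓; ∠(EJ, JT) = 90.00° ✓; |EJ| = 10.90 ✓; bearing(E→C) − bearing(E→J) = 148.0° ✓; |EC| = 10.90 ✓; ∠(EC, CM) = 90.00° ✓; |CM| = 16.20 ✗.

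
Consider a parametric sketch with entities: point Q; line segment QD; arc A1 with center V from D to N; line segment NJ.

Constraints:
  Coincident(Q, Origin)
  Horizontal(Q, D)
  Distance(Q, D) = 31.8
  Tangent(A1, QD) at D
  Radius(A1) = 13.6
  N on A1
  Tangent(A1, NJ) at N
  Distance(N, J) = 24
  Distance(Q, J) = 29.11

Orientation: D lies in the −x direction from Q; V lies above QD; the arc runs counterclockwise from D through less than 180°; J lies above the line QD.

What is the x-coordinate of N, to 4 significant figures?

-19.93

Checks: |VN| = 13.60 ✓; ∠(VN, NJ) = 90.00° ✓; |NJ| = 24.00 ✓; |QJ| = 29.11 ✓.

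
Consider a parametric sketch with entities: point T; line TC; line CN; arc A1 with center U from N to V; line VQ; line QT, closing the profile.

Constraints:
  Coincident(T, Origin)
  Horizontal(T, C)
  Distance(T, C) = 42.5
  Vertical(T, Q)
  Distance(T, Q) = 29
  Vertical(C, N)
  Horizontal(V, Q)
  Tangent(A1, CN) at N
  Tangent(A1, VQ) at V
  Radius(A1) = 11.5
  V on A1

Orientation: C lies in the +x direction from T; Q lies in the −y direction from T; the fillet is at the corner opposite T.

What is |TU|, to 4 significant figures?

35.60

T is at the origin; TC is horizontal with |TC| = 42.5 and C on the +x side, so C = (42.50, 0.000). T and Q share the same x with |TQ| = 29.0 and Q on the −y side, so Q = (0.000, -29.00). The virtual corner opposite T is at (42.50, -29.00). A1 meets CN tangentially, so UN is at right angles to CN and tangency of A1 to VQ means the radius UV is perpendicular to VQ, with radius 11.5, so the center U sits 11.5 in from both sides at U = (31.00, -17.50). Then |TU| = |U − T| = 35.60.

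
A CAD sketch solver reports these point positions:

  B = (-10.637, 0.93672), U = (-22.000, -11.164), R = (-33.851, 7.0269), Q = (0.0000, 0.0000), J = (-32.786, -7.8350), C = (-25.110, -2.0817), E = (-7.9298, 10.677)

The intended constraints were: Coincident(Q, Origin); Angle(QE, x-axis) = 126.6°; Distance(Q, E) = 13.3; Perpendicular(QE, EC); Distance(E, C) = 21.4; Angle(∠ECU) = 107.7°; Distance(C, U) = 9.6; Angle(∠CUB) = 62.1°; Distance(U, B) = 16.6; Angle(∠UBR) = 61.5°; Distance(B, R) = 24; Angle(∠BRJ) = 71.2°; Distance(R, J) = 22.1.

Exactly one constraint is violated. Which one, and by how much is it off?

Distance(R, J) = 22.1 — off by 7.20.

Q = (0.00, 0.00) ✓; QE at 126.6° ✓; |QE| = 13.30 ✓; ∠(QE, EC) = 90.00° ✓; |EC| = 21.40 ✓; ∠ECU = 107.7° ✓; |CU| = 9.600 ✓; ∠CUB = 62.10° ✓; |UB| = 16.60 ✓; ∠UBR = 61.50° ✓; |BR| = 24.00 ✓; ∠BRJ = 71.20° ✓; |RJ| = 14.90 ✗.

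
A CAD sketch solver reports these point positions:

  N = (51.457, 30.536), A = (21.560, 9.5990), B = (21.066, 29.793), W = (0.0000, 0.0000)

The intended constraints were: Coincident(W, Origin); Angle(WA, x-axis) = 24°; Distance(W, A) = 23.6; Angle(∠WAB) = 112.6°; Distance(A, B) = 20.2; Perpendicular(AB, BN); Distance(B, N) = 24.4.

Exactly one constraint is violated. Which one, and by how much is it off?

Distance(B, N) = 24.4 — off by 6.00.

W = (0.00, 0.00) ✓; WA at 24.00° ✓; |WA| = 23.60 ✓; ∠WAB = 112.6° ✓; |AB| = 20.20 ✓; ∠(AB, BN) = 90.00° ✓; |BN| = 30.40 ✗.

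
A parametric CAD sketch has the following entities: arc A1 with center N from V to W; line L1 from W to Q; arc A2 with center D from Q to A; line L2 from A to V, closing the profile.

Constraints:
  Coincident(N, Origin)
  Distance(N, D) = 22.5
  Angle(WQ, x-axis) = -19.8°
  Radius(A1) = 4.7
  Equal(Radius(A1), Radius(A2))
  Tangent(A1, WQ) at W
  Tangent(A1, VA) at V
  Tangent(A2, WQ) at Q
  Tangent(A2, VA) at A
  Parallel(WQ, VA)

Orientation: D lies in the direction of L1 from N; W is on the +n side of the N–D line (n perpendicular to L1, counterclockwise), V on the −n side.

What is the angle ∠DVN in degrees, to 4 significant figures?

78.20°

N is at the origin and D lies 22.5 along u from N, so D = 22.5·u = (21.17, -7.622). Tangency of A1 to both parallel lines with radius 4.7 puts W and V at N ± 4.7·n: W = (1.592, 4.422), V = (-1.592, -4.422). Then cos ∠DVN = VD·VN / (|VD||VN|), giving 78.20°.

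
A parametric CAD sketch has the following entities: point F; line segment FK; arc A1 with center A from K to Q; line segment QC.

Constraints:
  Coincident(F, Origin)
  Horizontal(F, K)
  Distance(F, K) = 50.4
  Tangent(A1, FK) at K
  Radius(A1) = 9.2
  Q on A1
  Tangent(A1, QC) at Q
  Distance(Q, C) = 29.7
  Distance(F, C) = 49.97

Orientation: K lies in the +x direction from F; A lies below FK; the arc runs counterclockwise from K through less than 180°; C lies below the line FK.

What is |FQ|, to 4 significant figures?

42.05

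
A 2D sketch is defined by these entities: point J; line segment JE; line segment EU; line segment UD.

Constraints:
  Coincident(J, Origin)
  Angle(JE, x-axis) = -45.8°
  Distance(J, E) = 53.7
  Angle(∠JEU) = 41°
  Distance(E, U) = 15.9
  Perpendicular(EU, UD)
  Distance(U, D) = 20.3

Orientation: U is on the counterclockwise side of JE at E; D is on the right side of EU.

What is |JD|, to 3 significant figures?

60.7

∠JEU = 41.0°, so EU runs at -45.8° + (180° − 41.0°) = 93.2° from the x-axis; with |EU| = 15.9, U = E + 15.9·(cos 93.2°, sin 93.2°) = (36.6, -22.6). The perpendicularity gives UD at right angles to EU; with |UD| = 20.3 on the right of EU, D = U + 20.3·(0.998, 0.0558) = (56.8, -21.5). Then |JD| = |D − J| = 60.7.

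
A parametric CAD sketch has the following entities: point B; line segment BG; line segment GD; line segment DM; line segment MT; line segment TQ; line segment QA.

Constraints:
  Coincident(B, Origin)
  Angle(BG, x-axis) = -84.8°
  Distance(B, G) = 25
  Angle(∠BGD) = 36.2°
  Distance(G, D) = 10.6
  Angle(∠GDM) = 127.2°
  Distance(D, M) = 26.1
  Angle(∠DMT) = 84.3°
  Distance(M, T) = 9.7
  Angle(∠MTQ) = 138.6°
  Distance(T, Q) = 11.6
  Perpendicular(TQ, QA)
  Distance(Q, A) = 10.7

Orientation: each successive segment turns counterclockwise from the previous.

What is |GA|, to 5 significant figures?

15.815

B is at the origin; BG runs at -84.8° with length 25.0, so G = (2.2658, -24.897). ∠BGD = 36.2° gives GD at 59.000° from the x-axis; with |GD| = 10.6, D = (7.7252, -15.811). ∠GDM = 127.2° gives DM at 111.80° from the x-axis; with |DM| = 26.1, M = (-1.9675, 8.4223). ∠DMT = 84.3° gives MT at -152.50° from the x-axis; with |MT| = 9.7, T = (-10.571, 3.9434). ∠MTQ = 138.6° gives TQ at -111.10° from the x-axis; with |TQ| = 11.6, Q = (-14.747, -6.8789). TQ is perpendicular to QA, so QA runs at -21.100°; with |QA| = 10.7, A = (-4.7648, -10.731). Then |GA| = |A − G| = 15.815.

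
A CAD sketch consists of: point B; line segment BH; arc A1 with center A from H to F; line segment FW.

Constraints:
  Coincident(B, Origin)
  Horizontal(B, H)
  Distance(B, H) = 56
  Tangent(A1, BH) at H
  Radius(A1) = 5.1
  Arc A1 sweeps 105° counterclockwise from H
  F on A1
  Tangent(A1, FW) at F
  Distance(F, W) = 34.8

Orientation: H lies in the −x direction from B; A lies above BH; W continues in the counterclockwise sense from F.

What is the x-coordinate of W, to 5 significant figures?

-60.081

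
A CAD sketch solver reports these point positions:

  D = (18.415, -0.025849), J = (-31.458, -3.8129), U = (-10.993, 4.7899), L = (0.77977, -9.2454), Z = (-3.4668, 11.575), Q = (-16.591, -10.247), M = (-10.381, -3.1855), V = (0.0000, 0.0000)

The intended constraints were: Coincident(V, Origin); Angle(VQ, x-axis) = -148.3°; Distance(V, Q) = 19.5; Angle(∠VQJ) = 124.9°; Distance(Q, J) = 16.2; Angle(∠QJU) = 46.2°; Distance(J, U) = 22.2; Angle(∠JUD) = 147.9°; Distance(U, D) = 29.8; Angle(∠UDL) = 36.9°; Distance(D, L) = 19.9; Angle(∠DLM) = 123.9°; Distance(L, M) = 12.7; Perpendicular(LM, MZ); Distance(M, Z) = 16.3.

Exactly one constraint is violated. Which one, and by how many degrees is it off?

Perpendicular(LM, MZ) — off by 3.40°.

V = (0.00, 0.00) ✓; VQ at -148.3° ✓; |VQ| = 19.50 ✓; ∠VQJ = 124.9° ✓; |QJ| = 16.20 ✓; ∠QJU = 46.20° ✓; |JU| = 22.20 ✓; ∠JUD = 147.9° ✓; |UD| = 29.80 ✓; ∠UDL = 36.90° ✓; |DL| = 19.90 ✓; ∠DLM = 123.9° ✓; |LM| = 12.70 ✓; ∠(LM, MZ) = 86.60° ✗; |MZ| = 16.30 ✓.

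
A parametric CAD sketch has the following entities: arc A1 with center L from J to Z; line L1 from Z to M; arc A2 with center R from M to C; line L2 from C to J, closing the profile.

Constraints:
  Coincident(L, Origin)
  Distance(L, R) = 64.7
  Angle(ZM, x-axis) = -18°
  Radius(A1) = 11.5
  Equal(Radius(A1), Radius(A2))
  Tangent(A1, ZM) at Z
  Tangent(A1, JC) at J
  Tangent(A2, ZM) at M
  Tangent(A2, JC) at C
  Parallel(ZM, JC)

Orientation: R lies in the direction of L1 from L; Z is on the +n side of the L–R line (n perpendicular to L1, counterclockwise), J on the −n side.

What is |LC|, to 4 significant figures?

65.71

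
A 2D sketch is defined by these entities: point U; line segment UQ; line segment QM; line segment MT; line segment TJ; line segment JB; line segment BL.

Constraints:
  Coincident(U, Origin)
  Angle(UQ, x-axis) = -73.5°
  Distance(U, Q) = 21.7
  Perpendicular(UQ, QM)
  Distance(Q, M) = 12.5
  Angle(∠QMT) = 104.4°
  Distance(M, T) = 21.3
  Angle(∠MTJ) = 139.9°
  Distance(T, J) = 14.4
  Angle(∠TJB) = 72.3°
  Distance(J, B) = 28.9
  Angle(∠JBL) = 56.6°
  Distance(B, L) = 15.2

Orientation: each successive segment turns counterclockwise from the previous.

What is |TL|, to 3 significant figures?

16.2

U is at the origin; UQ runs at -73.5° with length 21.7, so Q = (6.16, -20.8). The perpendicularity gives QM at right angles to UQ, so QM runs at 16.5°; with |QM| = 12.5, M = (18.1, -17.3). ∠QMT = 104.4° gives MT at 92.1° from the x-axis; with |MT| = 21.3, T = (17.4, 4.03). ∠MTJ = 139.9° gives TJ at 132° from the x-axis; with |TJ| = 14.4, J = (7.70, 14.7). ∠TJB = 72.3° gives JB at -120° from the x-axis; with |JB| = 28.9, B = (-6.80, -10.3). ∠JBL = 56.6° gives BL at 3.30° from the x-axis; with |BL| = 15.2, L = (8.38, -9.43). Then |TL| = |L − T| = 16.2.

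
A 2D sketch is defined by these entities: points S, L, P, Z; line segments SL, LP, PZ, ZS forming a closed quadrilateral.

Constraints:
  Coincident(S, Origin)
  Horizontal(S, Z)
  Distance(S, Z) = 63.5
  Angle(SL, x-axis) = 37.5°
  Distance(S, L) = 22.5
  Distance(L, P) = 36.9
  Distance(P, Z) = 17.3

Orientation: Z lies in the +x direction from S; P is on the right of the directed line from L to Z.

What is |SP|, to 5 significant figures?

48.571

S is at the origin; SZ is horizontal with |SZ| = 63.5 and Z in +x, so Z = (63.5, 0). SL runs at 37.5° with |SL| = 22.5, so L = (17.850, 13.697). P is determined by |LP| = 36.9 and |PZ| = 17.3 together: it lies at the intersection of circle(L, 36.9) and circle(Z, 17.3). With |LZ| = 47.660, the foot of the radical line on LZ is 34.975 from L and the perpendicular offset is √(36.9² − 34.975²) = 11.763. Taking the right-of-LZ solution: P = (47.969, -7.6212).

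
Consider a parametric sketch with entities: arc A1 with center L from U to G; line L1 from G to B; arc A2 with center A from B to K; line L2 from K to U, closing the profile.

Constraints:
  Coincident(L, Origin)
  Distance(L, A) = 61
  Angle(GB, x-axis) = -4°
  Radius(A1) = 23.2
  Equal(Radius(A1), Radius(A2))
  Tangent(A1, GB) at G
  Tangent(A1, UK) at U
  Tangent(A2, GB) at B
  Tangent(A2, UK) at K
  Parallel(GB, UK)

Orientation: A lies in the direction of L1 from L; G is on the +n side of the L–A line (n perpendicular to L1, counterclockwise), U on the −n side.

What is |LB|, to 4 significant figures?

65.26

The slot axis is L1's direction at -4.0°, so u = (cos -4.0°, sin -4.0°) = (0.9976, -0.06976) and n = (−sin -4.0°, cos -4.0°) = (0.06976, 0.9976). L is at the origin and A lies 61.0 along u from L, so A = 61.0·u = (60.85, -4.255). Tangency of A1 to both parallel lines with radius 23.2 puts G and U at L ± 23.2·n: G = (1.618, 23.14), U = (-1.618, -23.14). Equal radii place B and K the same way about A: B = A + 23.2·n = (62.47, 18.89), K = A − 23.2·n = (59.23, -27.40). Then |LB| = |B − L| = 65.26.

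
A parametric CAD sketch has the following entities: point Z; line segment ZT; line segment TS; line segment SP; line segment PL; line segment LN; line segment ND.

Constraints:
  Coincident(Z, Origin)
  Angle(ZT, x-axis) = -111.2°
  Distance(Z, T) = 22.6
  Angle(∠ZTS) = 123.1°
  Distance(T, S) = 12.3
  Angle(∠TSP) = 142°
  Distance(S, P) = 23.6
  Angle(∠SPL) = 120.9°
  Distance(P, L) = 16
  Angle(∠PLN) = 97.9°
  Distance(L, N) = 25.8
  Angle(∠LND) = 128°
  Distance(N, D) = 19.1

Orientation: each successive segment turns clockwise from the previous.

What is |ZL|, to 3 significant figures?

42.8

Z is at the origin; ZT runs at -111.2° with length 22.6, so T = (-8.17, -21.1). ∠ZTS = 123.1° gives TS at -168° from the x-axis; with |TS| = 12.3, S = (-20.2, -23.6). ∠TSP = 142.0° gives SP at 154° from the x-axis; with |SP| = 23.6, P = (-41.4, -13.2). ∠SPL = 120.9° gives PL at 94.8° from the x-axis; with |PL| = 16.0, L = (-42.7, 2.72). Then |ZL| = |L − Z| = 42.8.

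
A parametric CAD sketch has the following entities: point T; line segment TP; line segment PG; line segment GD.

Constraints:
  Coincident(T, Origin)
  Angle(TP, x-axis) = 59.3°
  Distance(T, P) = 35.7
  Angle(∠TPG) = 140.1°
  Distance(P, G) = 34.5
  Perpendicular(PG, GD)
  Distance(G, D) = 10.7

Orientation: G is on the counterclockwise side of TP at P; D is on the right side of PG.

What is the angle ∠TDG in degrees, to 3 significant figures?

61.5°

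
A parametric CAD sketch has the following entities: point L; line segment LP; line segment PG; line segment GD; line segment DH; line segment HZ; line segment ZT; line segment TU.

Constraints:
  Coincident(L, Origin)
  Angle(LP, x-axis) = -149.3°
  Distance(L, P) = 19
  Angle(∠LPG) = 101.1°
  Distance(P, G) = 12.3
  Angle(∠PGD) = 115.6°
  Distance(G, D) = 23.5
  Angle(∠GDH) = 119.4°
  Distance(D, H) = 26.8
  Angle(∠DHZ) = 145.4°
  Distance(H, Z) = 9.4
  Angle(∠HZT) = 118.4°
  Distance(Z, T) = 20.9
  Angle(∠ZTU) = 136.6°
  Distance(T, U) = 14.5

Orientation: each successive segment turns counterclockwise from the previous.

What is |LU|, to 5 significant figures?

15.166

L is at the origin; LP runs at -149.3° with length 19.0, so P = (-16.337, -9.7003). ∠LPG = 101.1° gives PG at -70.400° from the x-axis; with |PG| = 12.3, G = (-12.211, -21.288). ∠PGD = 115.6° gives GD at -6.0000° from the x-axis; with |GD| = 23.5, D = (11.160, -23.744). ∠GDH = 119.4° gives DH at 54.600° from the x-axis; with |DH| = 26.8, H = (26.685, -1.8986). ∠DHZ = 145.4° gives HZ at 89.200° from the x-axis; with |HZ| = 9.4, Z = (26.816, 7.5005). ∠HZT = 118.4° gives ZT at 150.80° from the x-axis; with |ZT| = 20.9, T = (8.5720, 17.697). ∠ZTU = 136.6° gives TU at -165.80° from the x-axis; with |TU| = 14.5, U = (-5.4849, 14.140). Then |LU| = |U − L| = 15.166.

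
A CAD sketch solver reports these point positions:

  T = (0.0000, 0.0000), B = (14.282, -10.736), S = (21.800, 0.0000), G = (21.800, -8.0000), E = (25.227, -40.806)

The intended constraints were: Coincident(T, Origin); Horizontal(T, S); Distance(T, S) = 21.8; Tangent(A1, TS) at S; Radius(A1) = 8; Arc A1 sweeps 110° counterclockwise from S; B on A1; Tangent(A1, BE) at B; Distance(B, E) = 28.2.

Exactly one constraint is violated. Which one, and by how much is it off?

Distance(B, E) = 28.2 — off by 3.80.

T = (0.00, 0.00) ✓; T.y = 0.00, S.y = 0.00 ✓; |TS| = 21.80 ✓; ∠(GS, ST) = 90.00° ✓; |GS| = 8.000 ✓; bearing(G→B) − bearing(G→S) = 110.0° ✓; |GB| = 8.000 ✓; ∠(GB, BE) = 90.00° ✓; |BE| = 32.00 ✗.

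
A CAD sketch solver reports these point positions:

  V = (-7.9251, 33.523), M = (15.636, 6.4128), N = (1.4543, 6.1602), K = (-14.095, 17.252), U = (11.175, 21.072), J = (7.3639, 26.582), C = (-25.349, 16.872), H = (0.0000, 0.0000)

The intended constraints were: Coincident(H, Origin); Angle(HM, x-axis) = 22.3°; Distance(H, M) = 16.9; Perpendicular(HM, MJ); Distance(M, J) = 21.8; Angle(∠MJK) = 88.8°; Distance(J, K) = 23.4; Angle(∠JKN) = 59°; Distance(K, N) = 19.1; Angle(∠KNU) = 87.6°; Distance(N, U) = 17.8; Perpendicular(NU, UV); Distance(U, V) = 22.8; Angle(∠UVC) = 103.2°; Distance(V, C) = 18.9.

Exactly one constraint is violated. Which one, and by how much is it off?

Distance(V, C) = 18.9 — off by 5.20.

H = (0.00, 0.00) ✓; HM at 22.30° ✓; |HM| = 16.90 ✓; ∠(HM, MJ) = 90.00° ✓; |MJ| = 21.80 ✓; ∠MJK = 88.80° ✓; |JK| = 23.40 ✓; ∠JKN = 59.00° ✓; |KN| = 19.10 ✓; ∠KNU = 87.60° ✓; |NU| = 17.80 ✓; ∠(NU, UV) = 90.00° ✓; |UV| = 22.80 ✓; ∠UVC = 103.2° ✓; |VC| = 24.10 ✗.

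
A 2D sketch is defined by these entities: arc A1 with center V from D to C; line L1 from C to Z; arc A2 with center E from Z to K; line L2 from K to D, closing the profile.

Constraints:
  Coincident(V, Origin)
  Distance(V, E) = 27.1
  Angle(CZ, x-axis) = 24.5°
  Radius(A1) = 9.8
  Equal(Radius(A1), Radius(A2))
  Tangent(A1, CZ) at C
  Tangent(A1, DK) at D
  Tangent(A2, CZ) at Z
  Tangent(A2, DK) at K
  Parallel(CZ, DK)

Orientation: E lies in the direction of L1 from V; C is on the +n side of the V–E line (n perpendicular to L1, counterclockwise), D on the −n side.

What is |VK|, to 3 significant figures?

28.8

Tangency of A1 to both parallel lines with radius 9.8 puts C and D at V ± 9.8·n: C = (-4.06, 8.92), D = (4.06, -8.92). Equal radii place Z and K the same way about E: Z = E + 9.8·n = (20.6, 20.2), K = E − 9.8·n = (28.7, 2.32). Then |VK| = |K − V| = 28.8.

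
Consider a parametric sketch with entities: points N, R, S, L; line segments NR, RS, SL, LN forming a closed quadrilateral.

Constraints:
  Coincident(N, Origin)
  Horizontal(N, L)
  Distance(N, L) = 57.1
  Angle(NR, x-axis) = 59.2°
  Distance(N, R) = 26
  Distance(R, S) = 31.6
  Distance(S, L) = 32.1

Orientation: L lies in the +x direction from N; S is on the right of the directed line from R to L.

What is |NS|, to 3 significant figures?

26.6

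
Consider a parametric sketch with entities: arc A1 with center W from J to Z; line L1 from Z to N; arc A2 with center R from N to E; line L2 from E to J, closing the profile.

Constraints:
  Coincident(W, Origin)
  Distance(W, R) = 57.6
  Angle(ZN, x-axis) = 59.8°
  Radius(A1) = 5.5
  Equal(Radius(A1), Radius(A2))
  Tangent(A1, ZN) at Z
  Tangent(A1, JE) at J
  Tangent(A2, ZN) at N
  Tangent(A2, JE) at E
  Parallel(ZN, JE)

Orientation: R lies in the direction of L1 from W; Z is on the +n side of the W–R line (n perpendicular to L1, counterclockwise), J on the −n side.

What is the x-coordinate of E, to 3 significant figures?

33.7

The slot axis is L1's direction at 59.8°, so u = (cos 59.8°, sin 59.8°) = (0.503, 0.864) and n = (−sin 59.8°, cos 59.8°) = (-0.864, 0.503). W is at the origin and R lies 57.6 along u from W, so R = 57.6·u = (29.0, 49.8). Tangency of A1 to both parallel lines with radius 5.5 puts Z and J at W ± 5.5·n: Z = (-4.75, 2.77), J = (4.75, -2.77). Equal radii place N and E the same way about R: N = R + 5.5·n = (24.2, 52.5), E = R − 5.5·n = (33.7, 47.0). So E.x = 33.7.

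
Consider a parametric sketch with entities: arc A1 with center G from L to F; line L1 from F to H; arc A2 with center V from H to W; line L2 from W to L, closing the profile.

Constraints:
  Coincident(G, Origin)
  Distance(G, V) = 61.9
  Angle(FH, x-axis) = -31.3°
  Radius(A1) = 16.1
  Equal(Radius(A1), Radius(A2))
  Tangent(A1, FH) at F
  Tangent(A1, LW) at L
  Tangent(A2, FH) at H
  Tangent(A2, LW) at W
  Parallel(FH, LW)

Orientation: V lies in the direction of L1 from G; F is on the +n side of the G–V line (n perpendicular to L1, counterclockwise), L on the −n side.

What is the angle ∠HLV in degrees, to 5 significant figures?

12.904°

The slot axis is L1's direction at -31.3°, so u = (cos -31.3°, sin -31.3°) = (0.85446, -0.51952) and n = (−sin -31.3°, cos -31.3°) = (0.51952, 0.85446). G is at the origin and V lies 61.9 along u from G, so V = 61.9·u = (52.891, -32.158). Tangency of A1 to both parallel lines with radius 16.1 puts F and L at G ± 16.1·n: F = (8.3643, 13.757), L = (-8.3643, -13.757). Equal radii place H and W the same way about V: H = V + 16.1·n = (61.255, -18.401), W = V − 16.1·n = (44.527, -45.915). Then cos ∠HLV = LH·LV / (|LH||LV|), giving 12.904°.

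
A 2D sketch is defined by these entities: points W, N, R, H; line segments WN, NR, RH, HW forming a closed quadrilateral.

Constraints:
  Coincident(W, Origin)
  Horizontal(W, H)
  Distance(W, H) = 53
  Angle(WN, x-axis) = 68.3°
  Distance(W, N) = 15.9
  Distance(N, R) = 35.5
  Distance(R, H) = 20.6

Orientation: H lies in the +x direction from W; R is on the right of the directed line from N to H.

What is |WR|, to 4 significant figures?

34.49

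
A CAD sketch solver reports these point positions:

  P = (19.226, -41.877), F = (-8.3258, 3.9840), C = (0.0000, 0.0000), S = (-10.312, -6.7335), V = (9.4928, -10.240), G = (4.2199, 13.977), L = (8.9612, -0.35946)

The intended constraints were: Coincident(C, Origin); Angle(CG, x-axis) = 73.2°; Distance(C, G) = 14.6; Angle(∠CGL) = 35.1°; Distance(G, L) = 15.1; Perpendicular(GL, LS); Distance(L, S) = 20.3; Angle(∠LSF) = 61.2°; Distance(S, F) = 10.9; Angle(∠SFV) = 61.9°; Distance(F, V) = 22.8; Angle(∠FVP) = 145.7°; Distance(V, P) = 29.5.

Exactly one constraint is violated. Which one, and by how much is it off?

Distance(V, P) = 29.5 — off by 3.60.

C = (0.00, 0.00) ✓; CG at 73.20° ✓; |CG| = 14.60 ✓; ∠CGL = 35.10° ✓; |GL| = 15.10 ✓; ∠(GL, LS) = 90.00° ✓; |LS| = 20.30 ✓; ∠LSF = 61.20° ✓; |SF| = 10.90 ✓; ∠SFV = 61.90° ✓; |FV| = 22.80 ✓; ∠FVP = 145.7° ✓; |VP| = 33.10 ✗.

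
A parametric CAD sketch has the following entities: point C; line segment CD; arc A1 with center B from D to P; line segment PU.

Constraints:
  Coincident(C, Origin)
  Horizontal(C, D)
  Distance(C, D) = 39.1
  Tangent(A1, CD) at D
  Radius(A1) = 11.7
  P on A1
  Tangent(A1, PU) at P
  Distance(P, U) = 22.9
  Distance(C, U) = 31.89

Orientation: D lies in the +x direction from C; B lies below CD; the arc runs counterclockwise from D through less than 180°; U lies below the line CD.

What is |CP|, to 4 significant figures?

29.44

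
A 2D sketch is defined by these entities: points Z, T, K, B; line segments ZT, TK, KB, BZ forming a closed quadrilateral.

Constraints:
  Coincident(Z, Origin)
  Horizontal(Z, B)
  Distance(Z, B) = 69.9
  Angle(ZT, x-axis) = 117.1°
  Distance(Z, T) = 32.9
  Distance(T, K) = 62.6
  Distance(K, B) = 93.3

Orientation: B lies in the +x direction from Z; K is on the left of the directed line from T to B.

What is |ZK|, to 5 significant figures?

82.860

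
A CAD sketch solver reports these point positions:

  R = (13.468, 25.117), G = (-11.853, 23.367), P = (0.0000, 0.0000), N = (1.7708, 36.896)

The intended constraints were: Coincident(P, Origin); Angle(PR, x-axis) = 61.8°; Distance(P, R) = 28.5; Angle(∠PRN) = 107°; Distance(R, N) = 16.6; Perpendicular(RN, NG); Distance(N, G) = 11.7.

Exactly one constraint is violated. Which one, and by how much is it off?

Distance(N, G) = 11.7 — off by 7.50.

P = (0.00, 0.00) ✓; PR at 61.80° ✓; |PR| = 28.50 ✓; ∠PRN = 107.0° ✓; |RN| = 16.60 ✓; ∠(RN, NG) = 90.00° ✓; |NG| = 19.20 ✗.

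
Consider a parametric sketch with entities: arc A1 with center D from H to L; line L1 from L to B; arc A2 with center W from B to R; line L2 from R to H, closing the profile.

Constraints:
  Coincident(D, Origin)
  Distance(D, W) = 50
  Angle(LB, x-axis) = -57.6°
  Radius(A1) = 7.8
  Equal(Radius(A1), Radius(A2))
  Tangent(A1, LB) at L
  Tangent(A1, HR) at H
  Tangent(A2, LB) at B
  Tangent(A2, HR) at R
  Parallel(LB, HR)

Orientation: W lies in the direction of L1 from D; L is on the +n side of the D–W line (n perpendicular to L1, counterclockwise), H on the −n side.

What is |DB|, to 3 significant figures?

50.6

Tangency of A1 to both parallel lines with radius 7.8 puts L and H at D ± 7.8·n: L = (6.59, 4.18), H = (-6.59, -4.18). Equal radii place B and R the same way about W: B = W + 7.8·n = (33.4, -38.0), R = W − 7.8·n = (20.2, -46.4). Then |DB| = |B − D| = 50.6.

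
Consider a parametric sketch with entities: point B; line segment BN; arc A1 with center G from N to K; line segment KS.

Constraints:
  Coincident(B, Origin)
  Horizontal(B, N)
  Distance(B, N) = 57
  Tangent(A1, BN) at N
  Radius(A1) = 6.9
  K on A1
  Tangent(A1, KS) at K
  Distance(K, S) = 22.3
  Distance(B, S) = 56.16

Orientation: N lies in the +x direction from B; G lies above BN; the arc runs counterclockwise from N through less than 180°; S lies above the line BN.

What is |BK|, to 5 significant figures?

63.370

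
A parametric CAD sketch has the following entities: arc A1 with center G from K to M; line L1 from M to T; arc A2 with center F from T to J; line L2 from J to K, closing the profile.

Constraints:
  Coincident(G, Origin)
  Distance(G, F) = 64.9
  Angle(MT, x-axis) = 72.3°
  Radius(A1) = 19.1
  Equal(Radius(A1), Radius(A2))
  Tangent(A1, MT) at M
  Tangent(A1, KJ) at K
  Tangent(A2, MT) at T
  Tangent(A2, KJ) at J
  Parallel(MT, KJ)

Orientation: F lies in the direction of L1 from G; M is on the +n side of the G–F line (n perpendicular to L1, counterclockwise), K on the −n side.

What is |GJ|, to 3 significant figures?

67.7

The slot axis is L1's direction at 72.3°, so u = (cos 72.3°, sin 72.3°) = (0.304, 0.953) and n = (−sin 72.3°, cos 72.3°) = (-0.953, 0.304). G is at the origin and F lies 64.9 along u from G, so F = 64.9·u = (19.7, 61.8). Tangency of A1 to both parallel lines with radius 19.1 puts M and K at G ± 19.1·n: M = (-18.2, 5.81), K = (18.2, -5.81). Equal radii place T and J the same way about F: T = F + 19.1·n = (1.54, 67.6), J = F − 19.1·n = (37.9, 56.0). Then |GJ| = |J − G| = 67.7.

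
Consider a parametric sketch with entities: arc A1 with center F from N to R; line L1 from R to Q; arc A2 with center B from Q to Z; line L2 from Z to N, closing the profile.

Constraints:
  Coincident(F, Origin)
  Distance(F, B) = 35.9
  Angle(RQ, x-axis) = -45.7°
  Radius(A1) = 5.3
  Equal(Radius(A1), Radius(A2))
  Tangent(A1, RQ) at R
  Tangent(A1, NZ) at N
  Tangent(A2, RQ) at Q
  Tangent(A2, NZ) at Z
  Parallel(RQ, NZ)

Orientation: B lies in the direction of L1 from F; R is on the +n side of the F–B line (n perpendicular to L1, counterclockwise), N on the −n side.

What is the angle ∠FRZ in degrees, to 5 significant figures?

73.550°

The slot axis is L1's direction at -45.7°, so u = (cos -45.7°, sin -45.7°) = (0.69842, -0.71569) and n = (−sin -45.7°, cos -45.7°) = (0.71569, 0.69842). F is at the origin and B lies 35.9 along u from F, so B = 35.9·u = (25.073, -25.693). Tangency of A1 to both parallel lines with radius 5.3 puts R and N at F ± 5.3·n: R = (3.7932, 3.7016), N = (-3.7932, -3.7016). Equal radii place Q and Z the same way about B: Q = B + 5.3·n = (28.866, -21.992), Z = B − 5.3·n = (21.280, -29.395). Then cos ∠FRZ = RF·RZ / (|RF||RZ|), giving 73.550°.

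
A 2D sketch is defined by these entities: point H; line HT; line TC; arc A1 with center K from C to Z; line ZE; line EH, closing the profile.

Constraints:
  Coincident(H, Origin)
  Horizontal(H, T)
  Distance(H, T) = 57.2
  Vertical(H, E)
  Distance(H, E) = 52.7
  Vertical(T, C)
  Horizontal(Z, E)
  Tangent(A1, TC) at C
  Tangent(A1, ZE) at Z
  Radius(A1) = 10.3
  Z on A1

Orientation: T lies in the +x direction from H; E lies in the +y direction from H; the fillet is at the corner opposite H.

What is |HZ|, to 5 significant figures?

70.547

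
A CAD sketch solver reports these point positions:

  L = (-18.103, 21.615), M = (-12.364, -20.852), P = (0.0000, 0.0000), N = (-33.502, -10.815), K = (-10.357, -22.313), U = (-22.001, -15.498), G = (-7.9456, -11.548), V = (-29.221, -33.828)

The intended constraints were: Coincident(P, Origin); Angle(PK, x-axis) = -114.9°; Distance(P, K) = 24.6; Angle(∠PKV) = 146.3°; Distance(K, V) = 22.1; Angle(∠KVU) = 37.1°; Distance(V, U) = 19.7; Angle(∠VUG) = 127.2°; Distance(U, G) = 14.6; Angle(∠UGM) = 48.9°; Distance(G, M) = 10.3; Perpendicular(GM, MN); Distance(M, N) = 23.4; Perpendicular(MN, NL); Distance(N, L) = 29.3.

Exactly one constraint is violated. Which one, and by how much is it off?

Distance(N, L) = 29.3 — off by 6.60.

P = (0.00, 0.00) ✓; PK at -114.9° ✓; |PK| = 24.60 ✓; ∠PKV = 146.3° ✓; |KV| = 22.10 ✓; ∠KVU = 37.10° ✓; |VU| = 19.70 ✓; ∠VUG = 127.2° ✓; |UG| = 14.60 ✓; ∠UGM = 48.90° ✓; |GM| = 10.30 ✓; ∠(GM, MN) = 90.00° ✓; |MN| = 23.40 ✓; ∠(MN, NL) = 90.00° ✓; |NL| = 35.90 ✗.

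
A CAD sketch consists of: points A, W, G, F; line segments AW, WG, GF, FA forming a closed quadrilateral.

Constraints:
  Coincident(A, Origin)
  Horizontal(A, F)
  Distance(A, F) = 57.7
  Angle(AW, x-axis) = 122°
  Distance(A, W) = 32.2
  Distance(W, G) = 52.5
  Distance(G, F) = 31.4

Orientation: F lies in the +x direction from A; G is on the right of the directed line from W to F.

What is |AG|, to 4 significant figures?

26.47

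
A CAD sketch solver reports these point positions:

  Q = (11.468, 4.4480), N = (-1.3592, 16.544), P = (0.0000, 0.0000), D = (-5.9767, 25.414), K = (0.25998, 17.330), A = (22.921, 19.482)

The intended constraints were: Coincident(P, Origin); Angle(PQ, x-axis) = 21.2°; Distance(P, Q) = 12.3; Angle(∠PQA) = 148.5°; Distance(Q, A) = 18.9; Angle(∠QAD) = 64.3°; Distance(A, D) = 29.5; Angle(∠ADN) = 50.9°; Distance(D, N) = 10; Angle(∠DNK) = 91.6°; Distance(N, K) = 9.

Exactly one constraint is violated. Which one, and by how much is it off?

Distance(N, K) = 9 — off by 7.20.

P = (0.00, 0.00) ✓; PQ at 21.20° ✓; |PQ| = 12.30 ✓; ∠PQA = 148.5° ✓; |QA| = 18.90 ✓; ∠QAD = 64.30° ✓; |AD| = 29.50 ✓; ∠ADN = 50.90° ✓; |DN| = 10.00 ✓; ∠DNK = 91.61° ✓; |NK| = 1.800 ✗.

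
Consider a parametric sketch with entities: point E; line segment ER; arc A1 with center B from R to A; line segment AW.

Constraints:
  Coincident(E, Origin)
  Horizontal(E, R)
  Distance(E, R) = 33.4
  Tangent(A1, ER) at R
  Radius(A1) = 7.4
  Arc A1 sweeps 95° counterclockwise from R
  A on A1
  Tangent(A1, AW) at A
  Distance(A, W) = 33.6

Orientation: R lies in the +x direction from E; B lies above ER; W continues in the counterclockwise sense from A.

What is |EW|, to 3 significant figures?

56.2

E is at the origin; E and R share the same y with |ER| = 33.4 and R on the +x side, so R = (33.4, 0.00). The tangent condition forces BR to be normal to ER, so B = R + (0, 7.4) = (33.4, 7.40). On A1, R sits at bearing -90° from B; a 95° counterclockwise sweep puts A at bearing 5°, so A = B + 7.4·(cos 5°, sin 5°) = (40.8, 8.04). The tangent condition forces BA to be normal to AW, so AW runs along (−sin 5°, cos 5°); with |AW| = 33.6, W = (37.8, 41.5). Then |EW| = |W − E| = 56.2.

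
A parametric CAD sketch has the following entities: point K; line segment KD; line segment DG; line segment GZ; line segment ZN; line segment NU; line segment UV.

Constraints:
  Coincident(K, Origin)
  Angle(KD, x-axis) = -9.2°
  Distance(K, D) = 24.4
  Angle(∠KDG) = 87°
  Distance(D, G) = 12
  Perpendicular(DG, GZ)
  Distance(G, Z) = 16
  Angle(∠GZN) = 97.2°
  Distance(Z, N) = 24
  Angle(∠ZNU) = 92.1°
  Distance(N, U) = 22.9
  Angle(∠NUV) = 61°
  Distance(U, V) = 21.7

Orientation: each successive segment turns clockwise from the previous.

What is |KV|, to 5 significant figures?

20.961

K is at the origin; KD runs at -9.2° with length 24.4, so D = (24.086, -3.9011). ∠KDG = 87.0° gives DG at -102.20° from the x-axis; with |DG| = 12.0, G = (21.550, -15.630). DG ⟂ GZ, so GZ runs at 167.80°; with |GZ| = 16.0, Z = (5.9116, -12.249). ∠GZN = 97.2° gives ZN at 85.000° from the x-axis; with |ZN| = 24.0, N = (8.0033, 11.660). ∠ZNU = 92.1° gives NU at -2.9000° from the x-axis; with |NU| = 22.9, U = (30.874, 10.501). ∠NUV = 61.0° gives UV at -121.90° from the x-axis; with |UV| = 21.7, V = (19.407, -7.9215). Then |KV| = |V − K| = 20.961.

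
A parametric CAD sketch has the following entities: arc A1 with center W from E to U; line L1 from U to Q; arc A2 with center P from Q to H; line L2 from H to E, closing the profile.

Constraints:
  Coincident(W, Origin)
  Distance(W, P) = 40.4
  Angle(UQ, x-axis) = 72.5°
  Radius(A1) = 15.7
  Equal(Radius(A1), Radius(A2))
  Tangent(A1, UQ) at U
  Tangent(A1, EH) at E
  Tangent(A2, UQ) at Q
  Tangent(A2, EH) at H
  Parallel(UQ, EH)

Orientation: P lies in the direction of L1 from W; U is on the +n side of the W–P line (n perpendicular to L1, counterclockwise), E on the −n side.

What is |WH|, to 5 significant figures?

43.343

The slot axis is L1's direction at 72.5°, so u = (cos 72.5°, sin 72.5°) = (0.30071, 0.95372) and n = (−sin 72.5°, cos 72.5°) = (-0.95372, 0.30071). W is at the origin and P lies 40.4 along u from W, so P = 40.4·u = (12.149, 38.530). Tangency of A1 to both parallel lines with radius 15.7 puts U and E at W ± 15.7·n: U = (-14.973, 4.7211), E = (14.973, -4.7211). Equal radii place Q and H the same way about P: Q = P + 15.7·n = (-2.8248, 43.251), H = P − 15.7·n = (27.122, 33.809). Then |WH| = |H − W| = 43.343.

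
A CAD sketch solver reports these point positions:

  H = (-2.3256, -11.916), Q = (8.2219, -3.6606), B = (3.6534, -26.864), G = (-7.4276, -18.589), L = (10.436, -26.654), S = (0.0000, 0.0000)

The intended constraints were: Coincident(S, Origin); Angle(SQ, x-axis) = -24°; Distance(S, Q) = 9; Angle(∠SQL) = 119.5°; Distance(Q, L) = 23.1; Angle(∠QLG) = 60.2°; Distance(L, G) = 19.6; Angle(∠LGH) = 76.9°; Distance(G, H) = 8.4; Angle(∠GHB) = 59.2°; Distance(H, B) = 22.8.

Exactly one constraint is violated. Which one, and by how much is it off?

Distance(H, B) = 22.8 — off by 6.70.

S = (0.00, 0.00) ✓; SQ at -24.00° ✓; |SQ| = 9.000 ✓; ∠SQL = 119.5° ✓; |QL| = 23.10 ✓; ∠QLG = 60.20° ✓; |LG| = 19.60 ✓; ∠LGH = 76.90° ✓; |GH| = 8.400 ✓; ∠GHB = 59.20° ✓; |HB| = 16.10 ✗.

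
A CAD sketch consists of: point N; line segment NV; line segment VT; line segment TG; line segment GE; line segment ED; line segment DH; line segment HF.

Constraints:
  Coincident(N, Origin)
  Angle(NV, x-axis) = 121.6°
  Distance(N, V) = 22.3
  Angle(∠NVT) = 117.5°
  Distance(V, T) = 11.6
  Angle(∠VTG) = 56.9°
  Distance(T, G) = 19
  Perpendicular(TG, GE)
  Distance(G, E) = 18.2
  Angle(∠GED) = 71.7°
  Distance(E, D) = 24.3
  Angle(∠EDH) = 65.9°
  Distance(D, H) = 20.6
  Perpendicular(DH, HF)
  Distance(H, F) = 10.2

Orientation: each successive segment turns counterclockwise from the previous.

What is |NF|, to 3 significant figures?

12.4

N is at the origin; NV runs at 121.6° with length 22.3, so V = (-11.7, 19.0). ∠NVT = 117.5° gives VT at -176° from the x-axis; with |VT| = 11.6, T = (-23.3, 18.2). ∠VTG = 56.9° gives TG at -52.8° from the x-axis; with |TG| = 19.0, G = (-11.8, 3.03). TG ⟂ GE, so GE runs at 37.2°; with |GE| = 18.2, E = (2.73, 14.0). ∠GED = 71.7° gives ED at 146° from the x-axis; with |ED| = 24.3, D = (-17.3, 27.8). ∠EDH = 65.9° gives DH at -100° from the x-axis; with |DH| = 20.6, H = (-21.0, 7.54). DH is perpendicular to HF, so HF runs at -10.4°; with |HF| = 10.2, F = (-11.0, 5.69). Then |NF| = |F − N| = 12.4.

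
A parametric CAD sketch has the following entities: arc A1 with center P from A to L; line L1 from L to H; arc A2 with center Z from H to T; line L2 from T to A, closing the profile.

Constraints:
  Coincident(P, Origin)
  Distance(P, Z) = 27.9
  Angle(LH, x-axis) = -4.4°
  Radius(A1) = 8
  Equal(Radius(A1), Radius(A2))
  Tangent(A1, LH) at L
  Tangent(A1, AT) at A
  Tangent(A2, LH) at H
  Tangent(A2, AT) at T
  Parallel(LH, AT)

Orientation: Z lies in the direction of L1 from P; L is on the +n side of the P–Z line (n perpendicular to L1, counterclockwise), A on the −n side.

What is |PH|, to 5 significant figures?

29.024

Tangency of A1 to both parallel lines with radius 8.0 puts L and A at P ± 8.0·n: L = (0.61375, 7.9764), A = (-0.61375, -7.9764). Equal radii place H and T the same way about Z: H = Z + 8.0·n = (28.432, 5.8360), T = Z − 8.0·n = (27.204, -10.117). Then |PH| = |H − P| = 29.024.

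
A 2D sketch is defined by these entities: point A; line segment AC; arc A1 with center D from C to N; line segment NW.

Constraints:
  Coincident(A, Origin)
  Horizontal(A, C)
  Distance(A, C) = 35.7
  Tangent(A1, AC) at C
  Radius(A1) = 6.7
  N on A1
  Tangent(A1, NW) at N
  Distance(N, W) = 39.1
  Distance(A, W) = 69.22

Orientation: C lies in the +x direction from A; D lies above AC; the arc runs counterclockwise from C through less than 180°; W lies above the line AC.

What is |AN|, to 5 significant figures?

42.183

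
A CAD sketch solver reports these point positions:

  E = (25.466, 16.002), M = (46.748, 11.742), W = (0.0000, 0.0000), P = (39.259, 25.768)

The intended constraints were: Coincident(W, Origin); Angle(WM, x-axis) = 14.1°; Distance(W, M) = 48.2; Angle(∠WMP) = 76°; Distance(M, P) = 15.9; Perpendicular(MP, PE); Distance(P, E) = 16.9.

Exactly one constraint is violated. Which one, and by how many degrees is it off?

Perpendicular(MP, PE) — off by 7.20°.

W = (0.00, 0.00) ✓; WM at 14.10° ✓; |WM| = 48.20 ✓; ∠WMP = 76.00° ✓; |MP| = 15.90 ✓; ∠(MP, PE) = 97.20° ✗; |PE| = 16.90 ✓.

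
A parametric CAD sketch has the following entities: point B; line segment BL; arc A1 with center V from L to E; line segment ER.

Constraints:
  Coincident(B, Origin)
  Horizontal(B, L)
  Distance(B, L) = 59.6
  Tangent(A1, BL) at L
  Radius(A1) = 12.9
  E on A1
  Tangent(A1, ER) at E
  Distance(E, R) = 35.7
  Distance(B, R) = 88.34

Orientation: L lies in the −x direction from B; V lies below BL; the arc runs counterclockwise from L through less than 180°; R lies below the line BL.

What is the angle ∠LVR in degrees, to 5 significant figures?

157.38°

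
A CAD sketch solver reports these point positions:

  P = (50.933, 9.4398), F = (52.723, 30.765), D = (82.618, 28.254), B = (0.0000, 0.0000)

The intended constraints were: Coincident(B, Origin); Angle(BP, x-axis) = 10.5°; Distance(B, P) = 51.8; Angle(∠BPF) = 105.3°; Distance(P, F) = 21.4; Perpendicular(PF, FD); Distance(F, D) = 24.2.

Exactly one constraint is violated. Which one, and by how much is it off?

Distance(F, D) = 24.2 — off by 5.80.

B = (0.00, 0.00) ✓; BP at 10.50° ✓; |BP| = 51.80 ✓; ∠BPF = 105.3° ✓; |PF| = 21.40 ✓; ∠(PF, FD) = 90.00° ✓; |FD| = 30.00 ✗.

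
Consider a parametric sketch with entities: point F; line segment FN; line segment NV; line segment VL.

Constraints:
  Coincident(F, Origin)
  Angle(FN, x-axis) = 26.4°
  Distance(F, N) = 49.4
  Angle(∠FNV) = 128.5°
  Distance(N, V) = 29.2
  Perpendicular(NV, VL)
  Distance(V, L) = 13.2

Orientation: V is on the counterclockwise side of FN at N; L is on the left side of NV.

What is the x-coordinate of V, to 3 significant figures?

50.4

F is at the origin; FN runs at 26.4° with length 49.4, so N = 49.4·(cos 26.4°, sin 26.4°) = (44.2, 22.0). ∠FNV = 128.5°, so NV runs at 26.4° + (180° − 128.5°) = 77.9° from the x-axis; with |NV| = 29.2, V = N + 29.2·(cos 77.9°, sin 77.9°) = (50.4, 50.5). So V.x = 50.4.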